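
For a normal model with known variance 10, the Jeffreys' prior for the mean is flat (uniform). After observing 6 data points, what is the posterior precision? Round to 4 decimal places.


Jeffreys' prior for normal mean (known variance) is flat.
Prior precision = 0.
Posterior precision = prior_prec + n/sigma^2 = 0 + 6/10
= 0.6

0.6


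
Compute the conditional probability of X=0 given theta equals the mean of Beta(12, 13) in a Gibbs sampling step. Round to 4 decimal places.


Mean of Beta(12, 13) = 0.48
P(X=0 | theta=0.48) = 0.52

0.52


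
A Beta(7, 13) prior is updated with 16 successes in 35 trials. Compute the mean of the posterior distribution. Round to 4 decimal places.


After update: Beta(23, 32)
Mean = 23 / (23 + 32) = 23 / 55
= 0.4182

0.4182


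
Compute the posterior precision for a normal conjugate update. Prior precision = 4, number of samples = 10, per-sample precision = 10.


tau_post = tau_0 + n * tau
= 4 + 10 * 10 = 104

104


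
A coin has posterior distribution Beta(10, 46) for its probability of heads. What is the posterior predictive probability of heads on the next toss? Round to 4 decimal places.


Posterior predictive = E[theta] = alpha/(alpha+beta)
= 10/56
= 0.1786

0.1786


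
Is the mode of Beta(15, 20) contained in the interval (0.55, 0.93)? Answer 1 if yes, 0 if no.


Mode = (a-1)/(a+b-2) = 14/33 = 0.4242
Interval: (0.55, 0.93)
Contains mode? 0

0


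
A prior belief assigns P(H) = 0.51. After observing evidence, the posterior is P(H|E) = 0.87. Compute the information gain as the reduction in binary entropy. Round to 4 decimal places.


H(prior) = -0.51*log2(0.51) - 0.49*log2(0.49)
= 0.9997
H(post) = -0.87*log2(0.87) - 0.13*log2(0.13)
= 0.5574
IG = 0.9997 - 0.5574 = 0.4423

0.4423


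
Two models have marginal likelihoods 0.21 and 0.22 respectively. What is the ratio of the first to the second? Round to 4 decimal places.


Evidence ratio = 0.21 / 0.22
= 0.9545

0.9545


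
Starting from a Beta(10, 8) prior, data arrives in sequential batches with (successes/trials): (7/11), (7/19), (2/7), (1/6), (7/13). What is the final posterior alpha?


In sequential Bayesian updating, we sum all successes.
Total successes = 24
Final alpha = 10 + 24 = 34

34


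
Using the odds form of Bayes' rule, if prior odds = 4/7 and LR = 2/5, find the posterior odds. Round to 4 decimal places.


Bayes' rule in odds form: posterior odds = prior odds * LR
= (4 * 2) / (7 * 5)
= 8/35 = 0.2286

0.2286


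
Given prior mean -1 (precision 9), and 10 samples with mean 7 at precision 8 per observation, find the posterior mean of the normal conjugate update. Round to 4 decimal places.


The posterior mean is a precision-weighted average of prior and data.
Post. prec. = 9 + 80 = 89
Post. mean = (-9 + 560)/89 = 551/89 = 6.191

6.191


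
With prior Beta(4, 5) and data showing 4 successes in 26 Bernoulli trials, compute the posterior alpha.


Conjugate update: alpha_posterior = alpha_prior + k
= 4 + 4 = 8

8


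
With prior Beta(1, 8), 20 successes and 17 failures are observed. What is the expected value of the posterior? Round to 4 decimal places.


Posterior = Beta(21, 25)
E[theta] = alpha/(alpha+beta)
= 21/46 = 0.4565

0.4565


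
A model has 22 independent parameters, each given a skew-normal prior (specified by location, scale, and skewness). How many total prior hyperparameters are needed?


Each skew-normal prior needs 3 hyperparameters (location, scale, and skewness).
Total = 3 * 22 = 66

66


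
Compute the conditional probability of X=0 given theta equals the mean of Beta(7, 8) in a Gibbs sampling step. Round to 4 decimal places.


Mean of Beta(7, 8) = 0.4667
P(X=0 | theta=0.4667) = 0.5333

0.5333


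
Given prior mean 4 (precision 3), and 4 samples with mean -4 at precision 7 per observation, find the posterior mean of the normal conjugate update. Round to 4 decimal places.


The posterior mean is a precision-weighted average of prior and data.
Post. prec. = 3 + 28 = 31
Post. mean = (12 + -112)/31 = -100/31 = -3.2258

-3.2258


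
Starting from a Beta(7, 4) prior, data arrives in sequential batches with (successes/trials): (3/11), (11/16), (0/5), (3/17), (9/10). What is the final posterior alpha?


In sequential Bayesian updating, we sum all successes.
Total successes = 26
Final alpha = 7 + 26 = 33

33


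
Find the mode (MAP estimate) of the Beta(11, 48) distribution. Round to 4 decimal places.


For Beta(a,b) with a,b > 1:
Mode = (a-1)/(a+b-2) = (11-1)/(59-2)
= 10/57 = 0.1754

0.1754


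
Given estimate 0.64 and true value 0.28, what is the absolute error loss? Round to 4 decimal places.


Absolute error = |estimate - true|
= |0.36| = 0.36

0.36


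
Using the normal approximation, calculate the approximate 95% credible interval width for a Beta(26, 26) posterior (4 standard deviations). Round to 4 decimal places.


Var(Beta) = 26*26/(52^2 * 53) = 0.0047
SD = 0.0687
Width ~ 4*SD = 0.2747

0.2747


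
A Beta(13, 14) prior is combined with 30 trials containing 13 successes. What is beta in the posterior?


In conjugate updating:
beta_posterior = beta_prior + (n - k)
= 14 + (30 - 13)
= 14 + 17 = 31

31


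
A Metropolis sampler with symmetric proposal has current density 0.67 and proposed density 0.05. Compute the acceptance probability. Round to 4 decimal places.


For symmetric proposals, acceptance = min(1, pi(x*)/pi(x))
= min(1, 0.05/0.67)
= min(1, 0.0746) = 0.0746

0.0746


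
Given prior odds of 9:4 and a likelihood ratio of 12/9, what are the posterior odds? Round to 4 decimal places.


Posterior odds = prior odds * LR
Prior odds = 9/4 = 2.25
LR = 12/9 = 1.3333
Posterior odds = 2.25 * 1.3333 = 3.0

3.0


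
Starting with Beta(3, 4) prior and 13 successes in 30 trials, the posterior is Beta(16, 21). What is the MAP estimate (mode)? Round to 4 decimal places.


The mode of Beta(a, b) when a > 1 and b > 1 is (a-1)/(a+b-2)
= (16 - 1) / (16 + 21 - 2)
= 15 / 35
= 0.4286

0.4286


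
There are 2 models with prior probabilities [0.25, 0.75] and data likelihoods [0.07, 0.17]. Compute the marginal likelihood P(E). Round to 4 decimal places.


P(E) = sum over models of P(M_i) * P(E|M_i)
= 0.25*0.07 + 0.75*0.17
= 0.145

0.145


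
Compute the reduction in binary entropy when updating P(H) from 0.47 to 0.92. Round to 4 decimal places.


H_before = -p*log2(p) - (1-p)*log2(1-p) for p=0.47: 0.9974
H_after for p=0.92: 0.4022
Reduction = 0.9974 - 0.4022 = 0.5952

0.5952


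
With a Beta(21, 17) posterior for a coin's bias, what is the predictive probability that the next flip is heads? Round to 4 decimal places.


The predictive probability equals the posterior mean.
P(next = heads) = alpha / (alpha + beta)
= 21 / 38 = 0.5526

0.5526


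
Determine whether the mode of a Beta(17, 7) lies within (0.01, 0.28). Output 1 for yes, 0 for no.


First find the mode: (a-1)/(a+b-2) = 0.7273
Is 0.7273 in (0.01, 0.28)? 0

0


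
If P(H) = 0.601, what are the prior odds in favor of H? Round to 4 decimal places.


Prior odds = P(H) / (1 - P(H))
= 0.601 / 0.399
= 1.5063

1.5063


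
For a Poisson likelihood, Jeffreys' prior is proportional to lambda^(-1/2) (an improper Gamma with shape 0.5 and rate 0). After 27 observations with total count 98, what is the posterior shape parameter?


Jeffreys' prior for Poisson is proportional to lambda^(-1/2).
Posterior is Gamma(0.5 + S, 0 + n) = Gamma(0.5 + 98, 27).
Posterior shape = 0.5 + S = 0.5 + 98 = 98.5

98.5


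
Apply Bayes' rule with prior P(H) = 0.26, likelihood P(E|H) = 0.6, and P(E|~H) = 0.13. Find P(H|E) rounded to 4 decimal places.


Step 1: Compute marginal P(E) = P(E|H)P(H) + P(E|~H)P(~H)
= 0.6*0.26 + 0.13*0.74 = 0.2522
Step 2: P(H|E) = P(E|H)P(H)/P(E) = 0.156/0.2522
= 0.6186

0.6186


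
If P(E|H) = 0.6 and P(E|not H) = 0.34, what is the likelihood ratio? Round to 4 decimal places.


Likelihood ratio = P(E|H) / P(E|not H)
= 0.6 / 0.34
= 1.7647

1.7647


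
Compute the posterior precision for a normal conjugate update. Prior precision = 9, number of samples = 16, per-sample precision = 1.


tau_post = tau_0 + n * tau
= 9 + 16 * 1 = 25

25


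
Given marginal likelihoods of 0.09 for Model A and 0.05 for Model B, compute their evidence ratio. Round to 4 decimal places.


Ratio = ML(A) / ML(B) = 0.09/0.05
= 1.8

1.8


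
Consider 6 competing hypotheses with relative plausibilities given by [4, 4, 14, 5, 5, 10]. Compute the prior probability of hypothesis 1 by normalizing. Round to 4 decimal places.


Sum of weights = 4 + 4 + 14 + 5 + 5 + 10 = 42
Normalized prior for H1 = 4 / 42
= 0.0952

0.0952


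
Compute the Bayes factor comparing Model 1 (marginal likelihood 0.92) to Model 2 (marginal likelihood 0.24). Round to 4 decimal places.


BF12 = marginal likelihood of M1 / marginal likelihood of M2
= 0.92/0.24
= 3.8333

3.8333


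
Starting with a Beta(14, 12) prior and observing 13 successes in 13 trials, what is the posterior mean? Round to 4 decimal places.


Posterior parameters: alpha = 14 + 13 = 27
beta = 12 + 0 = 12
Posterior mean = alpha / (alpha + beta) = 27 / 39
= 0.6923

0.6923


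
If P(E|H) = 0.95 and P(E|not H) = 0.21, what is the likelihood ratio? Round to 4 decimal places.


Likelihood ratio = P(E|H) / P(E|not H)
= 0.95 / 0.21
= 4.5238

4.5238


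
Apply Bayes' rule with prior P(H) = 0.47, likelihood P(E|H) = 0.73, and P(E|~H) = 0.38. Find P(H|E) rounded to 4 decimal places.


Step 1: Compute marginal P(E) = P(E|H)P(H) + P(E|~H)P(~H)
= 0.73*0.47 + 0.38*0.53 = 0.5445
Step 2: P(H|E) = P(E|H)P(H)/P(E) = 0.3431/0.5445
= 0.6301

0.6301


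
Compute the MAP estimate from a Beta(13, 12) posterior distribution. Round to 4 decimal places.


MAP = mode of Beta distribution
= (alpha - 1)/(alpha + beta - 2)
= (13-1)/(13+12-2)
= 12/23 = 0.5217

0.5217


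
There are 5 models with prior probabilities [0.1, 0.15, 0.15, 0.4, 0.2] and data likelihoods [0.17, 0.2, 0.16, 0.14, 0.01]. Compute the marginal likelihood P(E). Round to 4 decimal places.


P(E) = sum over models of P(M_i) * P(E|M_i)
= 0.1*0.17 + 0.15*0.2 + 0.15*0.16 + 0.4*0.14 + 0.2*0.01
= 0.129

0.129


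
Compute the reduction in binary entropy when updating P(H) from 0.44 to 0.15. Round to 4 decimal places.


H_before = -p*log2(p) - (1-p)*log2(1-p) for p=0.44: 0.9896
H_after for p=0.15: 0.6098
Reduction = 0.9896 - 0.6098 = 0.3797

0.3797


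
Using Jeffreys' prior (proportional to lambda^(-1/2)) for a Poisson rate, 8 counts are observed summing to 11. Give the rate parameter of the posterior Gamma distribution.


Conjugate update: Gamma(prior_shape + S, prior_rate + n).
Prior shape = 0.5, prior rate = 0.
Posterior rate = 0 + n = 8

8.0


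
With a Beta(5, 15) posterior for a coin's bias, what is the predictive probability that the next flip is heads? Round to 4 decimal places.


The predictive probability equals the posterior mean.
P(next = heads) = alpha / (alpha + beta)
= 5 / 20 = 0.25

0.25


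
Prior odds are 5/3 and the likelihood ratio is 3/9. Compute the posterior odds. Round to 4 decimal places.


Posterior odds = prior odds * likelihood ratio
= (5/3) * (3/9)
= 15 / 27
= 0.5556

0.5556


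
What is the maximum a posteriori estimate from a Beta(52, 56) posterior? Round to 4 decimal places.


The MAP estimate equals the mode of the distribution.
Mode of Beta(a,b) = (a-1)/(a+b-2)
= 51/106
= 0.4811

0.4811


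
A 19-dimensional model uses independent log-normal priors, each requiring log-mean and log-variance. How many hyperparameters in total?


Per parameter: 2 (log-mean and log-variance).
Total = 19 * 2 = 38

38


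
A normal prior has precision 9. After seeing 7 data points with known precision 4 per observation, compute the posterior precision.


In the conjugate normal model, precisions add:
tau_posterior = tau_prior + n * tau_data
= 9 + 7*4 = 37

37


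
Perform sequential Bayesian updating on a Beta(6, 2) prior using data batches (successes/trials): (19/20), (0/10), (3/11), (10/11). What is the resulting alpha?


Accumulate successes: 32
Posterior alpha = prior alpha + sum of successes
= 6 + 32 = 38

38


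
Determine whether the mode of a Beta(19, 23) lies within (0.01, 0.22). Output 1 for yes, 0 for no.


First find the mode: (a-1)/(a+b-2) = 0.45
Is 0.45 in (0.01, 0.22)? 0

0


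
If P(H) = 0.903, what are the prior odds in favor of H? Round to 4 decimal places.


Prior odds = P(H) / (1 - P(H))
= 0.903 / 0.097
= 9.3093

9.3093


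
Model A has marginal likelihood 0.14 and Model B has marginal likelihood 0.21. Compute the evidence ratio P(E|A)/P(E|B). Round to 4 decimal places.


Evidence ratio = P(E|A) / P(E|B)
= 0.14 / 0.21
= 0.6667

0.6667


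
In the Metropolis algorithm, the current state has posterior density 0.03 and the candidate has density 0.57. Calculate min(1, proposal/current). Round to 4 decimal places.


Ratio = 0.57/0.03 = 19.0
Acceptance probability = min(1, 19.0)
= 1.0

1.0


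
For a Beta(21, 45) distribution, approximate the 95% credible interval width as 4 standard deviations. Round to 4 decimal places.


Variance of Beta(a,b) = ab / ((a+b)^2 * (a+b+1))
= 21*45 / ((66)^2 * 67)
= 0.0032
SD = sqrt(0.0032) = 0.0569
Width = 4 * SD = 0.2276

0.2276


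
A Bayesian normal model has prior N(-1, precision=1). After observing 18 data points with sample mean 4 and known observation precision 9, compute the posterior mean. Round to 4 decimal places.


Posterior mean = (prior_precision * prior_mean + n * data_precision * data_mean) / (prior_precision + n * data_precision)
Numerator = 1*-1 + 18*9*4 = 647
Denominator = 1 + 18*9 = 163
Posterior mean = 3.9693

3.9693


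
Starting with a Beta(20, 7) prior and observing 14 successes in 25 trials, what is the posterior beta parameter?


Posterior beta = prior beta + failures
Failures = 25 - 14 = 11
beta_post = 7 + 11 = 18

18


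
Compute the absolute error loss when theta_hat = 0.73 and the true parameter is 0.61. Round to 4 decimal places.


L = |theta_hat - theta_true|
= |0.73 - 0.61| = 0.12

0.12


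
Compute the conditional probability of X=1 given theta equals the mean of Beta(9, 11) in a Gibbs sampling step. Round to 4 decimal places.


Mean of Beta(9, 11) = 0.45
P(X=1 | theta=0.45) = 0.45

0.45


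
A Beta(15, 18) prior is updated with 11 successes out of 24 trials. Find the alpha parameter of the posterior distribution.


In the Beta-Binomial conjugate update:
alpha_post = alpha_prior + successes
= 15 + 11
= 26

26


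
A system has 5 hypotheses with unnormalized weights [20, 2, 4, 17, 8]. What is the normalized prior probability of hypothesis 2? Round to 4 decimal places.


The normalized prior is the weight divided by the total.
Total weight = 51
P(H2) = 2 / 51 = 0.0392

0.0392


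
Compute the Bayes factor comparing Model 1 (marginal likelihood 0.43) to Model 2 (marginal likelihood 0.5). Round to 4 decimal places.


BF12 = marginal likelihood of M1 / marginal likelihood of M2
= 0.43/0.5
= 0.86

0.86


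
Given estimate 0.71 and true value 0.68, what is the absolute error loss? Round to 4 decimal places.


Absolute error = |estimate - true|
= |0.03| = 0.03

0.03


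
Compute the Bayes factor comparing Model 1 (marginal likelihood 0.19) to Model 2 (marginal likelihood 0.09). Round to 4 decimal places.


BF12 = marginal likelihood of M1 / marginal likelihood of M2
= 0.19/0.09
= 2.1111

2.1111


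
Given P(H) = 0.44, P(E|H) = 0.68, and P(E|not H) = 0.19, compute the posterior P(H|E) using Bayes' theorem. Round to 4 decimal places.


By Bayes' theorem: P(H|E) = P(E|H)*P(H) / P(E)
P(E) = P(E|H)*P(H) + P(E|not H)*P(not H)
P(E) = 0.68*0.44 + 0.19*0.56 = 0.4056
P(H|E) = 0.68*0.44 / 0.4056 = 0.7377

0.7377


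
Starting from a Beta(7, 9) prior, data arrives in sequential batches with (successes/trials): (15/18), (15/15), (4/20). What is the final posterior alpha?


In sequential Bayesian updating, we sum all successes.
Total successes = 34
Final alpha = 7 + 34 = 41

41


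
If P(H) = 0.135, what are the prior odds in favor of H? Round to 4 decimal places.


Prior odds = P(H) / (1 - P(H))
= 0.135 / 0.865
= 0.1561

0.1561


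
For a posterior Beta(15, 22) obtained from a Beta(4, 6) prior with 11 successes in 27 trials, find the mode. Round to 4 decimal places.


Mode = (alpha - 1) / (alpha + beta - 2)
= 14 / 35
= 0.4

0.4


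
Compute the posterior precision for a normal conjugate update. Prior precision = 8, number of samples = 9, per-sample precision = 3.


tau_post = tau_0 + n * tau
= 8 + 9 * 3 = 35

35


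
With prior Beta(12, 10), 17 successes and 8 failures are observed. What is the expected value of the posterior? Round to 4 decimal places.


Posterior = Beta(29, 18)
E[theta] = alpha/(alpha+beta)
= 29/47 = 0.617

0.617


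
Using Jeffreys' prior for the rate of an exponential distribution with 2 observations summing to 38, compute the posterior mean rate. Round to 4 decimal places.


Jeffreys' prior leads to posterior Gamma(2, 38).
Mean = 2/38 = 0.0526

0.0526


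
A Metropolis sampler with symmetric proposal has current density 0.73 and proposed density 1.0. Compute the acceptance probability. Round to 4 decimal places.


For symmetric proposals, acceptance = min(1, pi(x*)/pi(x))
= min(1, 1.0/0.73)
= min(1, 1.3699) = 1.0

1.0


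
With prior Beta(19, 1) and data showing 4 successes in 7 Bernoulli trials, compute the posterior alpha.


Conjugate update: alpha_posterior = alpha_prior + k
= 19 + 4 = 23

23


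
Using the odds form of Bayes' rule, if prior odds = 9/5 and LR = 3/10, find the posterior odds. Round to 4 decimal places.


Bayes' rule in odds form: posterior odds = prior odds * LR
= (9 * 3) / (5 * 10)
= 27/50 = 0.54

0.54


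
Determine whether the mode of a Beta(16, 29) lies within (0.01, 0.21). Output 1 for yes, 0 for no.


First find the mode: (a-1)/(a+b-2) = 0.3488
Is 0.3488 in (0.01, 0.21)? 0

0


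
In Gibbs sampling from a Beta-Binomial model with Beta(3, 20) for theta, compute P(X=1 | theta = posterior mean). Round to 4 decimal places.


Posterior mean = alpha/(alpha+beta) = 3/23 = 0.1304
P(X=1|theta=mean) = theta = 0.1304

0.1304


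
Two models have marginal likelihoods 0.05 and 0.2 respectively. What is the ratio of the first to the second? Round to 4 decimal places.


Evidence ratio = 0.05 / 0.2
= 0.25

0.25


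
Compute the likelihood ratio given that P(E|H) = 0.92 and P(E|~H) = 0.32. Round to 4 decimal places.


LR = P(E|H) / P(E|~H)
= 0.92 / 0.32 = 2.875

2.875


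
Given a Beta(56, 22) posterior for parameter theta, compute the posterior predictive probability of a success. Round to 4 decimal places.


For a Beta-Bernoulli model, the predictive probability is the mean:
P(success) = 56/(56+22) = 56/78 = 0.7179

0.7179


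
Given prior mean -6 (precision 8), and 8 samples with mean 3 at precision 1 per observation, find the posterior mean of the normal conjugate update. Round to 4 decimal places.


The posterior mean is a precision-weighted average of prior and data.
Post. prec. = 8 + 8 = 16
Post. mean = (-48 + 24)/16 = -24/16 = -1.5

-1.5


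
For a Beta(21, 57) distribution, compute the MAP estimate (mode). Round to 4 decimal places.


MAP = mode = (a-1)/(a+b-2)
= (21-1)/(21+57-2)
= 20/76 = 0.2632

0.2632


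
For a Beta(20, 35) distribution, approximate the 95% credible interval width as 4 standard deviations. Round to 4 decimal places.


Variance of Beta(a,b) = ab / ((a+b)^2 * (a+b+1))
= 20*35 / ((55)^2 * 56)
= 0.0041
SD = sqrt(0.0041) = 0.0643
Width = 4 * SD = 0.2571

0.2571


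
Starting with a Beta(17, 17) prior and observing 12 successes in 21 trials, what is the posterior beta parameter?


Posterior beta = prior beta + failures
Failures = 21 - 12 = 9
beta_post = 17 + 9 = 26

26


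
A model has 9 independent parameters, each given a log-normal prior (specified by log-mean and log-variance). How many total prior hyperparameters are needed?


Each log-normal prior needs 2 hyperparameters (log-mean and log-variance).
Total = 2 * 9 = 18

18


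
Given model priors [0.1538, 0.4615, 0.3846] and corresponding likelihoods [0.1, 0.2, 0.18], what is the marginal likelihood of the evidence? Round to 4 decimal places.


P(E) = sum_i P(M_i) P(E|M_i)
= 0.0154 + 0.0923 + 0.0692
= 0.1769

0.1769


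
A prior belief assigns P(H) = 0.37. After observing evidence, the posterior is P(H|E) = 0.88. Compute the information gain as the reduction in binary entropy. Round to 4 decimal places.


H(prior) = -0.37*log2(0.37) - 0.63*log2(0.63)
= 0.9507
H(post) = -0.88*log2(0.88) - 0.12*log2(0.12)
= 0.5294
IG = 0.9507 - 0.5294 = 0.4213

0.4213


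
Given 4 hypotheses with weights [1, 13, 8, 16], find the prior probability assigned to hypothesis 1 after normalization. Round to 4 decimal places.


To normalize, divide each weight by the sum of all weights.
Sum = 38
Prior(H1) = 1/38 = 0.0263

0.0263


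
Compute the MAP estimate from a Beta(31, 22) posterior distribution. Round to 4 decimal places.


MAP = mode of Beta distribution
= (alpha - 1)/(alpha + beta - 2)
= (31-1)/(31+22-2)
= 30/51 = 0.5882

0.5882


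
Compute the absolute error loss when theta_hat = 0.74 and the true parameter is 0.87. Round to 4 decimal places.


L = |theta_hat - theta_true|
= |0.74 - 0.87| = 0.13

0.13


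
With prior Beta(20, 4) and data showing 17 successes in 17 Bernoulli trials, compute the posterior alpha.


Conjugate update: alpha_posterior = alpha_prior + k
= 20 + 17 = 37

37


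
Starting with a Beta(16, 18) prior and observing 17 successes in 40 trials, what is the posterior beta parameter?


Posterior beta = prior beta + failures
Failures = 40 - 17 = 23
beta_post = 18 + 23 = 41

41


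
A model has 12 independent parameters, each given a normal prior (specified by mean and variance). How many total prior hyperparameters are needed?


Each normal prior needs 2 hyperparameters (mean and variance).
Total = 2 * 12 = 24

24


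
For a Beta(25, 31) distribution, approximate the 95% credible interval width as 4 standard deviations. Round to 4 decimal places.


Variance of Beta(a,b) = ab / ((a+b)^2 * (a+b+1))
= 25*31 / ((56)^2 * 57)
= 0.0043
SD = sqrt(0.0043) = 0.0658
Width = 4 * SD = 0.2634

0.2634


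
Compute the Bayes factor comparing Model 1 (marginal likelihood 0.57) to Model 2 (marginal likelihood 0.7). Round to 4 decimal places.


BF12 = marginal likelihood of M1 / marginal likelihood of M2
= 0.57/0.7
= 0.8143

0.8143


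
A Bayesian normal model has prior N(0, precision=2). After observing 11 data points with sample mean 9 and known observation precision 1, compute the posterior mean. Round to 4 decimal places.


Posterior mean = (prior_precision * prior_mean + n * data_precision * data_mean) / (prior_precision + n * data_precision)
Numerator = 2*0 + 11*1*9 = 99
Denominator = 2 + 11*1 = 13
Posterior mean = 7.6154

7.6154


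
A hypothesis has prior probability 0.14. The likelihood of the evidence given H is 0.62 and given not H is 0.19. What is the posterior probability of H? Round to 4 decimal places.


Using Bayes' theorem:
P(E) = 0.14 * 0.62 + 0.86 * 0.19
P(E) = 0.2502
P(H|E) = (0.14 * 0.62) / 0.2502 = 0.3469

0.3469


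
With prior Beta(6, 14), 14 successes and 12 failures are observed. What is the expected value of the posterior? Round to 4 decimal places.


Posterior = Beta(20, 26)
E[theta] = alpha/(alpha+beta)
= 20/46 = 0.4348

0.4348


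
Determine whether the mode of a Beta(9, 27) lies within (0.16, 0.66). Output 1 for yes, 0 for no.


First find the mode: (a-1)/(a+b-2) = 0.2353
Is 0.2353 in (0.16, 0.66)? 1

1


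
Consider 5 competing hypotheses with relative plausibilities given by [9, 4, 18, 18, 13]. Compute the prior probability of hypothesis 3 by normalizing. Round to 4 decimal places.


Sum of weights = 9 + 4 + 18 + 18 + 13 = 62
Normalized prior for H3 = 18 / 62
= 0.2903

0.2903


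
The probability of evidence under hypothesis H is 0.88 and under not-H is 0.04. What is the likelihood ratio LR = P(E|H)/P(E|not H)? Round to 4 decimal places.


LR = 0.88 / 0.04
= 22.0

22.0


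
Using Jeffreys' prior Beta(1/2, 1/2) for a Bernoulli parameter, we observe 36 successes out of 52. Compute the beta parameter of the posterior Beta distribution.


Conjugate update: Beta(0.5 + k, 0.5 + n - k).
k = 36, n - k = 16
Posterior beta = 0.5 + (n - k) = 0.5 + 16 = 16.5

16.5


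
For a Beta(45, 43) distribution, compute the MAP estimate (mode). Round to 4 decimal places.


MAP = mode = (a-1)/(a+b-2)
= (45-1)/(45+43-2)
= 44/86 = 0.5116

0.5116


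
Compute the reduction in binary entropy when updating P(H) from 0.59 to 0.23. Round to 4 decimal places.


H_before = -p*log2(p) - (1-p)*log2(1-p) for p=0.59: 0.9765
H_after for p=0.23: 0.778
Reduction = 0.9765 - 0.778 = 0.1985

0.1985


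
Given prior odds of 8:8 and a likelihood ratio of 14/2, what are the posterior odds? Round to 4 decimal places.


Posterior odds = prior odds * LR
Prior odds = 8/8 = 1.0
LR = 14/2 = 7.0
Posterior odds = 1.0 * 7.0 = 7.0

7.0


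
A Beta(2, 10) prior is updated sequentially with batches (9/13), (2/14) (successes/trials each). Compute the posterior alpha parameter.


Sequential conjugate updating is equivalent to a single batch update.
Total successes across all batches = 11
alpha_posterior = alpha_prior + total_successes = 2 + 11
= 13

13


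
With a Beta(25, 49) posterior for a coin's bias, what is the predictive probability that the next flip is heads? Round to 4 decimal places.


The predictive probability equals the posterior mean.
P(next = heads) = alpha / (alpha + beta)
= 25 / 74 = 0.3378

0.3378


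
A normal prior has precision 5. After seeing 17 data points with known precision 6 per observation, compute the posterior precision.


In the conjugate normal model, precisions add:
tau_posterior = tau_prior + n * tau_data
= 5 + 17*6 = 107

107


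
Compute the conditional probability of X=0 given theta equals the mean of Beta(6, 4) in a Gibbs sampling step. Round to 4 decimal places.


Mean of Beta(6, 4) = 0.6
P(X=0 | theta=0.6) = 0.4

0.4


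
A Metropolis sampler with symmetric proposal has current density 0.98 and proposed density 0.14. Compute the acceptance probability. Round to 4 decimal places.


For symmetric proposals, acceptance = min(1, pi(x*)/pi(x))
= min(1, 0.14/0.98)
= min(1, 0.1429) = 0.1429

0.1429


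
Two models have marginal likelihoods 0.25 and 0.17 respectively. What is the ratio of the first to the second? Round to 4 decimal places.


Evidence ratio = 0.25 / 0.17
= 1.4706

1.4706


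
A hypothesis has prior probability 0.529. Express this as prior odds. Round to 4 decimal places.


Odds = P(H) / P(not H) = 0.529 / 0.471
= 1.1231

1.1231


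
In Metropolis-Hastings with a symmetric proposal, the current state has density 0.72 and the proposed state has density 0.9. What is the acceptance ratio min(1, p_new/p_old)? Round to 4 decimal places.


Ratio = p_new / p_old = 0.9 / 0.72 = 1.25
Acceptance = min(1, 1.25) = 1.0

1.0


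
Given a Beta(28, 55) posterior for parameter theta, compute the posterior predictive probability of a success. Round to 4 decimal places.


For a Beta-Bernoulli model, the predictive probability is the mean:
P(success) = 28/(28+55) = 28/83 = 0.3373

0.3373


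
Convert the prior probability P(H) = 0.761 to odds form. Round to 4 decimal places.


P(not H) = 1 - 0.761 = 0.239
Odds = 0.761 / 0.239 = 3.1841

3.1841


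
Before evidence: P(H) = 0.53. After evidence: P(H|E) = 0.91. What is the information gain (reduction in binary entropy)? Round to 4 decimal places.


Prior entropy = 0.9974
Posterior entropy = 0.4365
Information gain = 0.9974 - 0.4365 = 0.5609

0.5609


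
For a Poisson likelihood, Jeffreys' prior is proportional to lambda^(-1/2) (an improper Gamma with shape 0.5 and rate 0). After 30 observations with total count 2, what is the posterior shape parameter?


Jeffreys' prior for Poisson is proportional to lambda^(-1/2).
Posterior is Gamma(0.5 + S, 0 + n) = Gamma(0.5 + 2, 30).
Posterior shape = 0.5 + S = 0.5 + 2 = 2.5

2.5


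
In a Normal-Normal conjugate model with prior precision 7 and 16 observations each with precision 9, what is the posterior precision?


Posterior precision = prior precision + n * observation precision
= 7 + 16 * 9
= 7 + 144 = 151

151


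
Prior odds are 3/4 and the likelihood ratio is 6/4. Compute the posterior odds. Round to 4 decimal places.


Posterior odds = prior odds * likelihood ratio
= (3/4) * (6/4)
= 18 / 16
= 1.125

1.125


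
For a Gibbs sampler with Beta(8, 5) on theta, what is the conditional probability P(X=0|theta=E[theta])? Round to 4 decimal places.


E[theta] = 8/(8+5) = 0.6154
P(X=0|theta) = 1 - theta = 0.3846

0.3846


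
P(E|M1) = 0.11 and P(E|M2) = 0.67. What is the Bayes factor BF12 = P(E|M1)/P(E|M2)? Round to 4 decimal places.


Bayes factor BF12 = P(E|M1) / P(E|M2)
= 0.11 / 0.67
= 0.1642

0.1642


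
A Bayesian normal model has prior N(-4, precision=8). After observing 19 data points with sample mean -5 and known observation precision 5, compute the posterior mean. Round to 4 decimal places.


Posterior mean = (prior_precision * prior_mean + n * data_precision * data_mean) / (prior_precision + n * data_precision)
Numerator = 8*-4 + 19*5*-5 = -507
Denominator = 8 + 19*5 = 103
Posterior mean = -4.9223

-4.9223


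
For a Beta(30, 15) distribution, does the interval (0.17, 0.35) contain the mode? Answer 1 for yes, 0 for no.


Mode of Beta(a,b) = (a-1)/(a+b-2)
= (30-1)/(30+15-2) = 0.6744
Check: 0.17 <= 0.6744 <= 0.35?
Result: 0

0


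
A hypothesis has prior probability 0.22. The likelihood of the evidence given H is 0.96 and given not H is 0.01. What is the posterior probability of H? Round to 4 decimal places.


Using Bayes' theorem:
P(E) = 0.22 * 0.96 + 0.78 * 0.01
P(E) = 0.219
P(H|E) = (0.22 * 0.96) / 0.219 = 0.9644

0.9644


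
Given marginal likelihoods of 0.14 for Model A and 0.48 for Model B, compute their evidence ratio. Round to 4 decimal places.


Ratio = ML(A) / ML(B) = 0.14/0.48
= 0.2917

0.2917


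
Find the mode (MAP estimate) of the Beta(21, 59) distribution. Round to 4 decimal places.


For Beta(a,b) with a,b > 1:
Mode = (a-1)/(a+b-2) = (21-1)/(80-2)
= 20/78 = 0.2564

0.2564


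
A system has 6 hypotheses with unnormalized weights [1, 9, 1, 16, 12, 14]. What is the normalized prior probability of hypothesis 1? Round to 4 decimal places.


The normalized prior is the weight divided by the total.
Total weight = 53
P(H1) = 1 / 53 = 0.0189

0.0189


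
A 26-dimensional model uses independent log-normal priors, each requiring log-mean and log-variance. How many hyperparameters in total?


Per parameter: 2 (log-mean and log-variance).
Total = 26 * 2 = 52

52


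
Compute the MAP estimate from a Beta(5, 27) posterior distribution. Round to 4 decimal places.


MAP = mode of Beta distribution
= (alpha - 1)/(alpha + beta - 2)
= (5-1)/(5+27-2)
= 4/30 = 0.1333

0.1333


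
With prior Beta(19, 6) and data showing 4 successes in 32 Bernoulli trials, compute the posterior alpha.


Conjugate update: alpha_posterior = alpha_prior + k
= 19 + 4 = 23

23


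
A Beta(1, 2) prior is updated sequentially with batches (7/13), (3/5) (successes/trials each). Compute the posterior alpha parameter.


Sequential conjugate updating is equivalent to a single batch update.
Total successes across all batches = 10
alpha_posterior = alpha_prior + total_successes = 1 + 10
= 11

11


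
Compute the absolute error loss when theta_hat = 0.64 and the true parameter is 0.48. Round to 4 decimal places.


L = |theta_hat - theta_true|
= |0.64 - 0.48| = 0.16

0.16


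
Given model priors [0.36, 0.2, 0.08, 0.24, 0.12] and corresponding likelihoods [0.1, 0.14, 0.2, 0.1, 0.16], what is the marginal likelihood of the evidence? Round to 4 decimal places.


P(E) = sum_i P(M_i) P(E|M_i)
= 0.036 + 0.028 + 0.016 + 0.024 + 0.0192
= 0.1232

0.1232


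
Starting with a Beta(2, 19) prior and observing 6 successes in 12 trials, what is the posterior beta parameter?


Posterior beta = prior beta + failures
Failures = 12 - 6 = 6
beta_post = 19 + 6 = 25

25


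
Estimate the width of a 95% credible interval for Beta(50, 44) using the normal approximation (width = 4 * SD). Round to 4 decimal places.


For Beta(a,b): Var = ab/((a+b)^2(a+b+1))
Var = 0.0026, SD = 0.0512
Approximate 95% CI width = 4 * 0.0512 = 0.2048

0.2048


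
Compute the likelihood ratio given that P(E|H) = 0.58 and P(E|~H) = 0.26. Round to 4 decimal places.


LR = P(E|H) / P(E|~H)
= 0.58 / 0.26 = 2.2308

2.2308


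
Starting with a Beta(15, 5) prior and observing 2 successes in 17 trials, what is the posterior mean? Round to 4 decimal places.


Posterior parameters: alpha = 15 + 2 = 17
beta = 5 + 15 = 20
Posterior mean = alpha / (alpha + beta) = 17 / 37
= 0.4595

0.4595


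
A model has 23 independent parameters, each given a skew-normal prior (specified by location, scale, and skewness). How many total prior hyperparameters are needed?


Each skew-normal prior needs 3 hyperparameters (location, scale, and skewness).
Total = 3 * 23 = 69

69


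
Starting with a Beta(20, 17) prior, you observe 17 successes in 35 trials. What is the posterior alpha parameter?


For a Beta-Binomial conjugate model:
Posterior alpha = prior alpha + number of successes
= 20 + 17 = 37

37


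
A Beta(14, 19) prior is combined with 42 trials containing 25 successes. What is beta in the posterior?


In conjugate updating:
beta_posterior = beta_prior + (n - k)
= 19 + (42 - 25)
= 19 + 17 = 36

36


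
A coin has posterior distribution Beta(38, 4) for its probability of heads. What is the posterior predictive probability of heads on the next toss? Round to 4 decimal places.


Posterior predictive = E[theta] = alpha/(alpha+beta)
= 38/42
= 0.9048

0.9048


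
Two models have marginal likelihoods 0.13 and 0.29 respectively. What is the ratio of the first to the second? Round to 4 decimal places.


Evidence ratio = 0.13 / 0.29
= 0.4483

0.4483


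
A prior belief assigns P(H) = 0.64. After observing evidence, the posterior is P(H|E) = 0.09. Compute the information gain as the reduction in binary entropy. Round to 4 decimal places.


H(prior) = -0.64*log2(0.64) - 0.36*log2(0.36)
= 0.9427
H(post) = -0.09*log2(0.09) - 0.91*log2(0.91)
= 0.4365
IG = 0.9427 - 0.4365 = 0.5062

0.5062


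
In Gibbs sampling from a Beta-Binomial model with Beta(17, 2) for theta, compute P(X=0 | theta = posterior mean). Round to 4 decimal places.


Posterior mean = alpha/(alpha+beta) = 17/19 = 0.8947
P(X=0|theta=mean) = 1 - theta = 0.1053

0.1053


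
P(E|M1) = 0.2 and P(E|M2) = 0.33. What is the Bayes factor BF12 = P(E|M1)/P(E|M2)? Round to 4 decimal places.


Bayes factor BF12 = P(E|M1) / P(E|M2)
= 0.2 / 0.33
= 0.6061

0.6061


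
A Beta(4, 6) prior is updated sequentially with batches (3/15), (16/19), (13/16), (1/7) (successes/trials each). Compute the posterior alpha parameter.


Sequential conjugate updating is equivalent to a single batch update.
Total successes across all batches = 33
alpha_posterior = alpha_prior + total_successes = 4 + 33
= 37

37


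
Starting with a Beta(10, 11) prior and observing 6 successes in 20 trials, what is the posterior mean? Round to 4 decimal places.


Posterior parameters: alpha = 10 + 6 = 16
beta = 11 + 14 = 25
Posterior mean = alpha / (alpha + beta) = 16 / 41
= 0.3902

0.3902


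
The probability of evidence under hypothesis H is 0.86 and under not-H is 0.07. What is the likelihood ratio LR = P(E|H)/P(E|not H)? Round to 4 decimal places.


LR = 0.86 / 0.07
= 12.2857

12.2857


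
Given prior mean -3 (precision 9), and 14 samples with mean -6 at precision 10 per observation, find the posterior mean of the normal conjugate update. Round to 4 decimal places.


The posterior mean is a precision-weighted average of prior and data.
Post. prec. = 9 + 140 = 149
Post. mean = (-27 + -840)/149 = -867/149 = -5.8188

-5.8188


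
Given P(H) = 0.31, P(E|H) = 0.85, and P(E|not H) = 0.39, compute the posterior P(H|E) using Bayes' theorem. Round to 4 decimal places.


By Bayes' theorem: P(H|E) = P(E|H)*P(H) / P(E)
P(E) = P(E|H)*P(H) + P(E|not H)*P(not H)
P(E) = 0.85*0.31 + 0.39*0.69 = 0.5326
P(H|E) = 0.85*0.31 / 0.5326 = 0.4947

0.4947


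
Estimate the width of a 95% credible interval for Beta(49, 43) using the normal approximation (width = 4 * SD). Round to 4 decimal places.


For Beta(a,b): Var = ab/((a+b)^2(a+b+1))
Var = 0.0027, SD = 0.0517
Approximate 95% CI width = 4 * 0.0517 = 0.2069

0.2069


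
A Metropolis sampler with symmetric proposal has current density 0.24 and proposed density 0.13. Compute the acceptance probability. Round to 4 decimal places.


For symmetric proposals, acceptance = min(1, pi(x*)/pi(x))
= min(1, 0.13/0.24)
= min(1, 0.5417) = 0.5417

0.5417


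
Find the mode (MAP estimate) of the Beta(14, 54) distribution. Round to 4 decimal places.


For Beta(a,b) with a,b > 1:
Mode = (a-1)/(a+b-2) = (14-1)/(68-2)
= 13/66 = 0.197

0.197


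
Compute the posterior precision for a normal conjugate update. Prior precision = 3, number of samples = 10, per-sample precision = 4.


tau_post = tau_0 + n * tau
= 3 + 10 * 4 = 43

43


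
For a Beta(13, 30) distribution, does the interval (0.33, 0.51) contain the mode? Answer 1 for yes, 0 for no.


Mode of Beta(a,b) = (a-1)/(a+b-2)
= (13-1)/(13+30-2) = 0.2927
Check: 0.33 <= 0.2927 <= 0.51?
Result: 0

0


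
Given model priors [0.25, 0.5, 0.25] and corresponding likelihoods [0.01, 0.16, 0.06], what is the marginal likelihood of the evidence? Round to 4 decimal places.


P(E) = sum_i P(M_i) P(E|M_i)
= 0.0025 + 0.08 + 0.015
= 0.0975

0.0975


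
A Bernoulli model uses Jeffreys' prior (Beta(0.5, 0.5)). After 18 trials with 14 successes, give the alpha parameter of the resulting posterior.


Posterior = Beta(prior_alpha + successes, prior_beta + failures)
= Beta(0.5 + 14, 0.5 + 4)
Posterior alpha = 0.5 + k = 0.5 + 14 = 14.5

14.5


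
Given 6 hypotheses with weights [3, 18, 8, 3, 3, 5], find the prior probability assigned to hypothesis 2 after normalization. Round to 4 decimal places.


To normalize, divide each weight by the sum of all weights.
Sum = 40
Prior(H2) = 18/40 = 0.45

0.45


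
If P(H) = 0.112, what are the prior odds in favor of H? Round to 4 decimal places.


Prior odds = P(H) / (1 - P(H))
= 0.112 / 0.888
= 0.1261

0.1261


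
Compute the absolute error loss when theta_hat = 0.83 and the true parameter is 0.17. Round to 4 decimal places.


L = |theta_hat - theta_true|
= |0.83 - 0.17| = 0.66

0.66


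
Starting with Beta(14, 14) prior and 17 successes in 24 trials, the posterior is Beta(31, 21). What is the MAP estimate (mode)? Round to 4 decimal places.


The mode of Beta(a, b) when a > 1 and b > 1 is (a-1)/(a+b-2)
= (31 - 1) / (31 + 21 - 2)
= 30 / 50
= 0.6

0.6


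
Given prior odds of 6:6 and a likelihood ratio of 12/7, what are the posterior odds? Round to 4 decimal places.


Posterior odds = prior odds * LR
Prior odds = 6/6 = 1.0
LR = 12/7 = 1.7143
Posterior odds = 1.0 * 1.7143 = 1.7143

1.7143


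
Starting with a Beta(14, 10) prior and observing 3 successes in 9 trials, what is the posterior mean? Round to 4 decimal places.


Posterior parameters: alpha = 14 + 3 = 17
beta = 10 + 6 = 16
Posterior mean = alpha / (alpha + beta) = 17 / 33
= 0.5152

0.5152


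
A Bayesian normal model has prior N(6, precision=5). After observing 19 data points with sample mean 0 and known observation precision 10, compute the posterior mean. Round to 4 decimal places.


Posterior mean = (prior_precision * prior_mean + n * data_precision * data_mean) / (prior_precision + n * data_precision)
Numerator = 5*6 + 19*10*0 = 30
Denominator = 5 + 19*10 = 195
Posterior mean = 0.1538

0.1538
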